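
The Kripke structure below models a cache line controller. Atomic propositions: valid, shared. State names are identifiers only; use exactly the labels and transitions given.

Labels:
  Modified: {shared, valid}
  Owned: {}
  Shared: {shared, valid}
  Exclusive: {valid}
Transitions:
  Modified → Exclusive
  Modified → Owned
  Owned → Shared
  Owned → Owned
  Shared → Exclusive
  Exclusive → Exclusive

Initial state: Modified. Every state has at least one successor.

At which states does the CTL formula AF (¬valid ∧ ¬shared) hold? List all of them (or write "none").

States satisfying ¬valid ∧ ¬shared: {Owned}.
States satisfying AF (¬valid ∧ ¬shared): {Owned}.

{Owned}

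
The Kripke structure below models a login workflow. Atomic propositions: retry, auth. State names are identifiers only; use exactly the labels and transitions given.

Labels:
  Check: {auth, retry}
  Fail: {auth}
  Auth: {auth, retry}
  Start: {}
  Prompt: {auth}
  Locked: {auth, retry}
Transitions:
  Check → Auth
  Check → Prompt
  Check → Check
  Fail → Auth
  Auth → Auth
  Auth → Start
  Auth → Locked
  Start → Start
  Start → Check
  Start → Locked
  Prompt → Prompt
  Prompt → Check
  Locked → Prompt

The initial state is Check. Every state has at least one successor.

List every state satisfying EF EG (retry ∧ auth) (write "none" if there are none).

States satisfying EG (retry ∧ auth): {Check, Auth}.
States satisfying EF EG (retry ∧ auth): {Check, Fail, Auth, Start, Prompt, Locked}.

{Check, Fail, Auth, Start, Prompt, Locked}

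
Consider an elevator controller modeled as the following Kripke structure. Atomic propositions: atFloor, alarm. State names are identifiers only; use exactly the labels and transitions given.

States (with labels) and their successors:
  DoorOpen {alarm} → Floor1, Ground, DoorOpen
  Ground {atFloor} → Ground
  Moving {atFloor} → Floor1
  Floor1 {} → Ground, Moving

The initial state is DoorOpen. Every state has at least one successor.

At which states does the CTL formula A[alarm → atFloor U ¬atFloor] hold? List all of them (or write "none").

States satisfying alarm → atFloor: {Ground, Moving, Floor1}.
States satisfying ¬atFloor: {DoorOpen, Floor1}.
States satisfying A[alarm → atFloor U ¬atFloor]: {DoorOpen, Moving, Floor1}.

{DoorOpen, Moving, Floor1}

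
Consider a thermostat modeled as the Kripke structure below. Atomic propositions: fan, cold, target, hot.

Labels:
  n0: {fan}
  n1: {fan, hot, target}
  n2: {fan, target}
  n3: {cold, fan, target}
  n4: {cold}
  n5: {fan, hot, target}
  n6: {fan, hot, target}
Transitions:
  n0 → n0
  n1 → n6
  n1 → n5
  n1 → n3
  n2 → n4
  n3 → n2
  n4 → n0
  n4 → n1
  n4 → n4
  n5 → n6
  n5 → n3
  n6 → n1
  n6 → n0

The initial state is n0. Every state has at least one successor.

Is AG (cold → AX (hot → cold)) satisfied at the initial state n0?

Satisfied

States satisfying cold → AX (hot → cold): {n0, n1, n2, n3, n5, n6}.
States satisfying AG (cold → AX (hot → cold)): {n0}.
Every state reachable from n0 satisfies cold → AX (hot → cold).
n0 ∈ Sat(AG (cold → AX (hot → cold))).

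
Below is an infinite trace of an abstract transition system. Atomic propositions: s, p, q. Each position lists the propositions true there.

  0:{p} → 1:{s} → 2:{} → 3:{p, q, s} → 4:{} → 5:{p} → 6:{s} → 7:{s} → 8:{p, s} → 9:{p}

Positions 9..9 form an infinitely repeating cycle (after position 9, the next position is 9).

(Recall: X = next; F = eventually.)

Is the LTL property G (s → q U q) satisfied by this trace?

s → q U q must hold at every position from 0 onward. It fails at position 1, so G (s → q U q) is false.
Positions where s holds: 1, 3, 6, 7, 8.
Check q U q at each: 1→fails, 3→ok, 6→fails, 7→fails, 8→fails.

No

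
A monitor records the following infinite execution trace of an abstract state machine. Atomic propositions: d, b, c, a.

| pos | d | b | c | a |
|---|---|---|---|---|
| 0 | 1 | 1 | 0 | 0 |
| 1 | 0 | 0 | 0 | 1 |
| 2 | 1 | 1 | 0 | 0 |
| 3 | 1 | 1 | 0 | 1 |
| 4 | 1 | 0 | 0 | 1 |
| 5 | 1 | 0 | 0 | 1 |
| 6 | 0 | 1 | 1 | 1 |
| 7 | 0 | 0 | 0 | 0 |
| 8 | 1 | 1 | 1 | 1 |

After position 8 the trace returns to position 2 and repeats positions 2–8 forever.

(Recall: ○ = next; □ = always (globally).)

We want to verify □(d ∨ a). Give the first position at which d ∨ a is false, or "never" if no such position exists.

7

Check d ∨ a at each position in order: 0 ✓, 1 ✓, 2 ✓, 3 ✓, 4 ✓, 5 ✓, 6 ✓.
At position 7 the labels are {}, so d ∨ a is false there. This is the first violation.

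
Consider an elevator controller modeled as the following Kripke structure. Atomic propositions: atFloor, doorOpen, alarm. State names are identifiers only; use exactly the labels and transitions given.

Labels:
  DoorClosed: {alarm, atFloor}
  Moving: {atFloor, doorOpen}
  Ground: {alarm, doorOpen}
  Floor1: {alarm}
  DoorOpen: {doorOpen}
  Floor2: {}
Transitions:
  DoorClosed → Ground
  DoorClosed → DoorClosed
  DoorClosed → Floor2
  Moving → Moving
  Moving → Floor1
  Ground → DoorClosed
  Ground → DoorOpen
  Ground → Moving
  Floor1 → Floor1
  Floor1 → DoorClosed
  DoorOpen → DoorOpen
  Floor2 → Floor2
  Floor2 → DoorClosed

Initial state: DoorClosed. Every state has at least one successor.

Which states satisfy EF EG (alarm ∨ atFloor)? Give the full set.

States satisfying EG (alarm ∨ atFloor): {DoorClosed, Moving, Ground, Floor1}.
States satisfying EF EG (alarm ∨ atFloor): {DoorClosed, Moving, Ground, Floor1, Floor2}.

{DoorClosed, Moving, Ground, Floor1, Floor2}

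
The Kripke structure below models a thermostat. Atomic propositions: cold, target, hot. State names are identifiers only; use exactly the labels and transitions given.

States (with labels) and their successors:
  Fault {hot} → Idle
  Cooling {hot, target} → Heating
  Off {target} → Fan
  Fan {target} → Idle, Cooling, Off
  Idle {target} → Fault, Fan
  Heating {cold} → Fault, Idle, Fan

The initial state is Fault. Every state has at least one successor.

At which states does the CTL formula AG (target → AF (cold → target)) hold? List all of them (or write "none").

States satisfying target → AF (cold → target): {Fault, Cooling, Off, Fan, Idle, Heating}.
States satisfying AG (target → AF (cold → target)): {Fault, Cooling, Off, Fan, Idle, Heating}.

{Fault, Cooling, Off, Fan, Idle, Heating}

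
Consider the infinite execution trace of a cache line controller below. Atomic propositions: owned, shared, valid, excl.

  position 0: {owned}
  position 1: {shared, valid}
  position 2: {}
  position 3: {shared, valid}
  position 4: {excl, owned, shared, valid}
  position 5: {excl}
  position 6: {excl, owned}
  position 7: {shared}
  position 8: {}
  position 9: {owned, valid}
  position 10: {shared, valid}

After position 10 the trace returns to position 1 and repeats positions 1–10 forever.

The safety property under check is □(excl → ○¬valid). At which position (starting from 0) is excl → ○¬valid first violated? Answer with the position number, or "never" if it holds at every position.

excl → ○¬valid holds at every position 0..10, and those are all the positions the trace ever visits, so the invariant □(excl → ○¬valid) is never violated.

never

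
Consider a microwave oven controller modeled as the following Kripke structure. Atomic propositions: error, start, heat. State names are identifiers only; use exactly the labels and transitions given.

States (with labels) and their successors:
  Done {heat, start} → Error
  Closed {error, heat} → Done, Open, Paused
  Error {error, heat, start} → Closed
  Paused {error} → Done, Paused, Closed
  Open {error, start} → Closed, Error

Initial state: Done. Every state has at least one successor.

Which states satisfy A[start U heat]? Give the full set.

States satisfying start: {Done, Error, Open}.
States satisfying heat: {Done, Closed, Error}.
States satisfying A[start U heat]: {Done, Closed, Error, Open}.

{Done, Closed, Error, Open}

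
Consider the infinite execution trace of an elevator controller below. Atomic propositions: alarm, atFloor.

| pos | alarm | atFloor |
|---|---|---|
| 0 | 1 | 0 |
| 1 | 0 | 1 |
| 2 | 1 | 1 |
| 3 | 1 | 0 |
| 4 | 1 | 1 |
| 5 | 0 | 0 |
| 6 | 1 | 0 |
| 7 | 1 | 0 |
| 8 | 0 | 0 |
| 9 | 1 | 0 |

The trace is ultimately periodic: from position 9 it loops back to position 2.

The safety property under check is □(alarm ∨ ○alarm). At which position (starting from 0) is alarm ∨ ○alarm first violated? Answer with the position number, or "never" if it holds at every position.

alarm ∨ ○alarm holds at every position 0..9, and those are all the positions the trace ever visits, so the invariant □(alarm ∨ ○alarm) is never violated.

never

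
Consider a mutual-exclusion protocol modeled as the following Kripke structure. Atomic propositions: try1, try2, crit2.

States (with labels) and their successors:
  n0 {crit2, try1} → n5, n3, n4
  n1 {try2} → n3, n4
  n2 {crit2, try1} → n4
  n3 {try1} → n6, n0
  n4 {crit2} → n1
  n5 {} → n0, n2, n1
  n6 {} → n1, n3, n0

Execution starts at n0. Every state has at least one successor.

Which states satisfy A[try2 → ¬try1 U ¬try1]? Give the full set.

States satisfying try2 → ¬try1: {n0, n1, n2, n3, n4, n5, n6}.
States satisfying ¬try1: {n1, n4, n5, n6}.
States satisfying A[try2 → ¬try1 U ¬try1]: {n1, n2, n4, n5, n6}.

{n1, n2, n4, n5, n6}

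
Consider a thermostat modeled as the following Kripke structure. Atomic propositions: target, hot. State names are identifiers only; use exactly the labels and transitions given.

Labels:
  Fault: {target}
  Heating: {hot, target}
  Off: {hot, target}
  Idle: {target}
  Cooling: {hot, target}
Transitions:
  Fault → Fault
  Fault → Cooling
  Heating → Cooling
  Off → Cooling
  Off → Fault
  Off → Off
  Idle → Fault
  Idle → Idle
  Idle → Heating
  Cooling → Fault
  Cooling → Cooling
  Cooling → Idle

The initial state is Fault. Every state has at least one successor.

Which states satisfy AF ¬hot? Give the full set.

{Fault, Idle}

States satisfying ¬hot: {Fault, Idle}.
States satisfying AF ¬hot: {Fault, Idle}.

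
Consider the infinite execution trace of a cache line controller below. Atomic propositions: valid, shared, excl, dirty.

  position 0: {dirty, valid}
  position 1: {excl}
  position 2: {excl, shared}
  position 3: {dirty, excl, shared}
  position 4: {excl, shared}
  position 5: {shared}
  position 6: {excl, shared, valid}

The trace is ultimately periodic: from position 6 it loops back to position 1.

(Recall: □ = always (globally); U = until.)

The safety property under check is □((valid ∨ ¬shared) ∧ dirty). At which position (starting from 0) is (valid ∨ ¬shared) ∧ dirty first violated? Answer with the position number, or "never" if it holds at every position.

Check (valid ∨ ¬shared) ∧ dirty at each position in order: 0 ✓.
At position 1 the labels are {excl}, so (valid ∨ ¬shared) ∧ dirty is false there. This is the first violation.

1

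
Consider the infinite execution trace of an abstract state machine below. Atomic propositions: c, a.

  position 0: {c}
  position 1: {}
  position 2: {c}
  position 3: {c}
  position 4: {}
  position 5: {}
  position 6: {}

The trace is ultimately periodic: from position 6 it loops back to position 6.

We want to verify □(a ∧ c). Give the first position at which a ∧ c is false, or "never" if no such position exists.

0

At position 0 the labels are {c}, so a ∧ c is false there. This is the first violation.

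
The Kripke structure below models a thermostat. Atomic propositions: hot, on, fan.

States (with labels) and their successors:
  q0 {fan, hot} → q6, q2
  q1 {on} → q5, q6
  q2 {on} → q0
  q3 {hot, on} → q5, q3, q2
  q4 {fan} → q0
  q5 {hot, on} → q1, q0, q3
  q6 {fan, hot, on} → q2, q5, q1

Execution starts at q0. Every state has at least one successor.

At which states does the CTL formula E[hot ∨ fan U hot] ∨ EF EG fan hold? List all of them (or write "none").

States satisfying hot ∨ fan: {q0, q3, q4, q5, q6}.
States satisfying hot: {q0, q3, q5, q6}.
States satisfying E[hot ∨ fan U hot]: {q0, q3, q4, q5, q6}.
States satisfying EG fan: ∅.
States satisfying EF EG fan: ∅.
States satisfying E[hot ∨ fan U hot] ∨ EF EG fan: {q0, q3, q4, q5, q6}.

{q0, q3, q4, q5, q6}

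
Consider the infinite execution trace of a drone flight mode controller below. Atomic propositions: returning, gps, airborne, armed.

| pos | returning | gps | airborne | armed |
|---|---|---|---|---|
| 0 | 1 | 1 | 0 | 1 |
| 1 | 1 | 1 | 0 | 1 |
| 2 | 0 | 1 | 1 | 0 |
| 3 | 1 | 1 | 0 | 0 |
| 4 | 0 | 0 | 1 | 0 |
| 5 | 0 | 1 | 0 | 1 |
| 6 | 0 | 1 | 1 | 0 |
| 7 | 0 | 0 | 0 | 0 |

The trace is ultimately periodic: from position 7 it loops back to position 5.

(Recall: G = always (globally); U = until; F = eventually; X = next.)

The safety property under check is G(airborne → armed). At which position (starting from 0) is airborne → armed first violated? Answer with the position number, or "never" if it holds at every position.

2

Check airborne → armed at each position in order: 0 ✓, 1 ✓.
At position 2 the labels are {airborne, gps}, so airborne → armed is false there. This is the first violation.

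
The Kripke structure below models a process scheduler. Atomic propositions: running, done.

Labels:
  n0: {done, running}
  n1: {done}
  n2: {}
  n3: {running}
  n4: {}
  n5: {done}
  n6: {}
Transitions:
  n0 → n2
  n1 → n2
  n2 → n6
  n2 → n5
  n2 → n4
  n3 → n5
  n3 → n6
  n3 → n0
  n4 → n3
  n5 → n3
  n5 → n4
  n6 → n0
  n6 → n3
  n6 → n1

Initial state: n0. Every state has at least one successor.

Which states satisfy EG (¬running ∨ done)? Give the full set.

{n0, n1, n2, n6}

States satisfying ¬running ∨ done: {n0, n1, n2, n4, n5, n6}.
States satisfying EG (¬running ∨ done): {n0, n1, n2, n6}.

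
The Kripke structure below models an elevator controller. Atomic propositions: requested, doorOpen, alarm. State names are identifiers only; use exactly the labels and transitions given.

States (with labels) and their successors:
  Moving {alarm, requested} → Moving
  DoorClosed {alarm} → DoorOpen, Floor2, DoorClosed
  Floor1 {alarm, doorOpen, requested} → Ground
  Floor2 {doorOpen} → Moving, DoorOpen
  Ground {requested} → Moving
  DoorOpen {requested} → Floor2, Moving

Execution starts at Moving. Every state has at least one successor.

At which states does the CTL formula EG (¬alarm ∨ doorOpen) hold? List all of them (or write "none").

States satisfying ¬alarm ∨ doorOpen: {Floor1, Floor2, Ground, DoorOpen}.
States satisfying EG (¬alarm ∨ doorOpen): {Floor2, DoorOpen}.

{Floor2, DoorOpen}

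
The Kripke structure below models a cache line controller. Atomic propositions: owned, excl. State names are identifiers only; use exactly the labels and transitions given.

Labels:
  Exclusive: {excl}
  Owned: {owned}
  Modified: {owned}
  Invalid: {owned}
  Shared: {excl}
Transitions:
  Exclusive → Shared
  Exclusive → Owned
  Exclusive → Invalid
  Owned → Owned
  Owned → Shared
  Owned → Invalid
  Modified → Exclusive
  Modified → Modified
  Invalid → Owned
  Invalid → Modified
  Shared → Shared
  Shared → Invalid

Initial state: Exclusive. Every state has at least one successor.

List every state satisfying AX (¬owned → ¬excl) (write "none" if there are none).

{Invalid}

States satisfying ¬owned → ¬excl: {Owned, Modified, Invalid}.
States satisfying AX (¬owned → ¬excl): {Invalid}.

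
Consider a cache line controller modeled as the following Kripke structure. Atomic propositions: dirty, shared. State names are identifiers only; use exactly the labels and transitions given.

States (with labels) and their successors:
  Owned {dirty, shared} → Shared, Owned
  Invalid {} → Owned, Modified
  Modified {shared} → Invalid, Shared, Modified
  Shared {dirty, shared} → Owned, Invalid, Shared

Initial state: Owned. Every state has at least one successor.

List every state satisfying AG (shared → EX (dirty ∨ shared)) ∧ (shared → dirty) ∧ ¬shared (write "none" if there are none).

States satisfying shared → EX (dirty ∨ shared): {Owned, Invalid, Modified, Shared}.
States satisfying AG (shared → EX (dirty ∨ shared)): {Owned, Invalid, Modified, Shared}.
States satisfying shared → dirty: {Owned, Invalid, Shared}.
States satisfying ¬shared: {Invalid}.
States satisfying (shared → dirty) ∧ ¬shared: {Invalid}.
States satisfying AG (shared → EX (dirty ∨ shared)) ∧ (shared → dirty) ∧ ¬shared: {Invalid}.

{Invalid}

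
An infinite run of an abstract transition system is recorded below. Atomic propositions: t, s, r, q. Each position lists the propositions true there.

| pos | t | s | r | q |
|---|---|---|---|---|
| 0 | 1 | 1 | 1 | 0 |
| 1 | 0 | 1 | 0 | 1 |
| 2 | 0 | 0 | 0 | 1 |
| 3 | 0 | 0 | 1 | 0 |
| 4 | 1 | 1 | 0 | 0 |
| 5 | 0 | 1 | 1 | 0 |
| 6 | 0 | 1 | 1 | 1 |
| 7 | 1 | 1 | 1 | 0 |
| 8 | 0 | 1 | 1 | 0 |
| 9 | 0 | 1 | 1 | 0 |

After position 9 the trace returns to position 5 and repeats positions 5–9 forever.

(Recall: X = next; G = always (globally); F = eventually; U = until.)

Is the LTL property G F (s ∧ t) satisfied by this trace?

F (s ∧ t) holds at every position 0..9, and those are all positions ever visited, so G F (s ∧ t) holds.

Holds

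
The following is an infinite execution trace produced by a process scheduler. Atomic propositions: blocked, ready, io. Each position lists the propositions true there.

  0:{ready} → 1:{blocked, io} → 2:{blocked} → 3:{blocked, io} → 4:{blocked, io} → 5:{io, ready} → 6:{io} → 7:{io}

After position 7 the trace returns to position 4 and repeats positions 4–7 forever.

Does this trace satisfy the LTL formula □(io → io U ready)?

No

io → io U ready must hold at every position from 0 onward. It fails at position 1, so □(io → io U ready) is false.
Positions where io holds: 1, 3, 4, 5, 6, 7.
Check io U ready at each: 1→fails, 3→ok, 4→ok, 5→ok, 6→ok, 7→ok.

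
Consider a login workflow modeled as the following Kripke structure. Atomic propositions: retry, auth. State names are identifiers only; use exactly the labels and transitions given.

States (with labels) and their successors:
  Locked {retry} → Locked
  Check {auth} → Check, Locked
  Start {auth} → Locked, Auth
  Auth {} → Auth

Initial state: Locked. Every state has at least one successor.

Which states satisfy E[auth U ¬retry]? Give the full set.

States satisfying auth: {Check, Start}.
States satisfying ¬retry: {Check, Start, Auth}.
States satisfying E[auth U ¬retry]: {Check, Start, Auth}.

{Check, Start, Auth}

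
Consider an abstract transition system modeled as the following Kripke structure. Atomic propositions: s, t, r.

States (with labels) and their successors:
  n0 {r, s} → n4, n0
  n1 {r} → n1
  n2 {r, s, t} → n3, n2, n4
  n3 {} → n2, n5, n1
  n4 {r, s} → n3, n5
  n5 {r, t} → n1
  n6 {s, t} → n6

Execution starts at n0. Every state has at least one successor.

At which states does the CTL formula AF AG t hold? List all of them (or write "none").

States satisfying AG t: {n6}.
States satisfying AF AG t: {n6}.

{n6}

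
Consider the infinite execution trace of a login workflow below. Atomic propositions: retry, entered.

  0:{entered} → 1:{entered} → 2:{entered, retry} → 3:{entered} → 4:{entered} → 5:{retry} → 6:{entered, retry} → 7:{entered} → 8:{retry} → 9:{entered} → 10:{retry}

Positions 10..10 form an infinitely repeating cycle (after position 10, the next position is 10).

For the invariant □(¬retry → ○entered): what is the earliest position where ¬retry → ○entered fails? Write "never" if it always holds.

4

Check ¬retry → ○entered at each position in order: 0 ✓, 1 ✓, 2 ✓, 3 ✓.
At position 4 the labels are {entered} and the next position 5 has {retry}, so ¬retry → ○entered is false there. This is the first violation.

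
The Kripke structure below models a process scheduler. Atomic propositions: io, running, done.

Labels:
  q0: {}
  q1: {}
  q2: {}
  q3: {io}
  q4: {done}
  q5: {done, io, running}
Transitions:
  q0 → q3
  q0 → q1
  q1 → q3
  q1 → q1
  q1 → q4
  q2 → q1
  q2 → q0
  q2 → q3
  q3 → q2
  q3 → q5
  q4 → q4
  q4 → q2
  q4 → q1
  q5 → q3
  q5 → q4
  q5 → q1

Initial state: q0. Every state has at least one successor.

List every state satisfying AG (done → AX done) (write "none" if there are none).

States satisfying done → AX done: {q0, q1, q2, q3}.
States satisfying AG (done → AX done): ∅.

none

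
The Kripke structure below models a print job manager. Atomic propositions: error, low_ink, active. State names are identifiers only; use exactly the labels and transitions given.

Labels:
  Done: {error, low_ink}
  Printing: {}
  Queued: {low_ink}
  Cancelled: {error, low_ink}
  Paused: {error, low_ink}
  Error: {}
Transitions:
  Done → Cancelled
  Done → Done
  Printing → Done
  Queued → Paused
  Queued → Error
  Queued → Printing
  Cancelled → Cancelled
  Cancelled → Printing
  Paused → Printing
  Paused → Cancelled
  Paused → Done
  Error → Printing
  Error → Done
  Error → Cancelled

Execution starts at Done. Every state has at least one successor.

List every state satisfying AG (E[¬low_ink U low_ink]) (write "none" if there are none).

{Done, Printing, Queued, Cancelled, Paused, Error}

States satisfying E[¬low_ink U low_ink]: {Done, Printing, Queued, Cancelled, Paused, Error}.
States satisfying AG (E[¬low_ink U low_ink]): {Done, Printing, Queued, Cancelled, Paused, Error}.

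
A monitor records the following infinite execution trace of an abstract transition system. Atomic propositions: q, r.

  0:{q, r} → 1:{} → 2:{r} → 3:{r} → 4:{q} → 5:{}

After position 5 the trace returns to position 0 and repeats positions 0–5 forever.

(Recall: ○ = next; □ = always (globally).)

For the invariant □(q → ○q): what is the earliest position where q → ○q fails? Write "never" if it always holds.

At position 0 the labels are {q, r} and the next position 1 has {}, so q → ○q is false there. This is the first violation.

0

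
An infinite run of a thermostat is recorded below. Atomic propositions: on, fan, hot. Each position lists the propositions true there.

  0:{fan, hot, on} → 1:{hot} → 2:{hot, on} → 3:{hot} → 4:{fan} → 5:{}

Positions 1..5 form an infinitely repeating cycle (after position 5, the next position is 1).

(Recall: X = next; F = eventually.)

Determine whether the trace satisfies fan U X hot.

Yes

Walking from position 0: X hot first holds at position 0, and fan holds at every earlier position along the way, so fan U X hot holds.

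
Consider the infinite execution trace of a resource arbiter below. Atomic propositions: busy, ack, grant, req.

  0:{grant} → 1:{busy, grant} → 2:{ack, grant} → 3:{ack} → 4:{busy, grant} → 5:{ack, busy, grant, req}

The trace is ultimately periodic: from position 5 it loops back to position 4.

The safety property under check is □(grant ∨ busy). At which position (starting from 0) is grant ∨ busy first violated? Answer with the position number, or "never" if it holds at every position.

Check grant ∨ busy at each position in order: 0 ✓, 1 ✓, 2 ✓.
At position 3 the labels are {ack}, so grant ∨ busy is false there. This is the first violation.

3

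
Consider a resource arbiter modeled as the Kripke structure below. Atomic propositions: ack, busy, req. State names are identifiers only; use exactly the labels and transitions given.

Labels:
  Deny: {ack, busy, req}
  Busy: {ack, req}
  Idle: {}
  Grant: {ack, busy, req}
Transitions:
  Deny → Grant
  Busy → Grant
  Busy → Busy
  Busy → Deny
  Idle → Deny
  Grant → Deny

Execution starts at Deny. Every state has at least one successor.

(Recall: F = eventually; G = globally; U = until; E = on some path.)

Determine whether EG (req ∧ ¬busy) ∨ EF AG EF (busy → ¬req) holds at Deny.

Violated

States satisfying req ∧ ¬busy: {Busy}.
States satisfying EG (req ∧ ¬busy): {Busy}.
States satisfying AG EF (busy → ¬req): ∅.
States satisfying EF AG EF (busy → ¬req): ∅.
States satisfying EG (req ∧ ¬busy) ∨ EF AG EF (busy → ¬req): {Busy}.
Deny ∉ Sat(EG (req ∧ ¬busy) ∨ EF AG EF (busy → ¬req)).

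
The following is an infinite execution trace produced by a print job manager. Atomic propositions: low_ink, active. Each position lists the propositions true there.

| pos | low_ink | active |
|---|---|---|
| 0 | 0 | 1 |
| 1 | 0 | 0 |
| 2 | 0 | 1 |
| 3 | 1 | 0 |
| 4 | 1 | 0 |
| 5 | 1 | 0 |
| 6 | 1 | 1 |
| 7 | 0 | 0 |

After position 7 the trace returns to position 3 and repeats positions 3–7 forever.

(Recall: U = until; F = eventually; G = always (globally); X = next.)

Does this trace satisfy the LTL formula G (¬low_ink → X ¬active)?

Does not hold

¬low_ink → X ¬active must hold at every position from 0 onward. It fails at position 1, so G (¬low_ink → X ¬active) is false.
Positions where ¬low_ink holds: 0, 1, 2, 7.
Check X ¬active at each: 0→ok, 1→fails, 2→ok, 7→ok.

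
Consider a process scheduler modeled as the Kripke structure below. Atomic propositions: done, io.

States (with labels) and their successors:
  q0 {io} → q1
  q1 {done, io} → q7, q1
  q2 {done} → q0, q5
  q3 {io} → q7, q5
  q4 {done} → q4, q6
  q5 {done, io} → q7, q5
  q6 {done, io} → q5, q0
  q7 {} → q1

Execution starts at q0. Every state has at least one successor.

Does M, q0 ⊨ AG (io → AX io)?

Does not hold

States satisfying io → AX io: {q0, q2, q4, q6, q7}.
States satisfying AG (io → AX io): ∅.
q1 is reachable from q0 and violates io → AX io, so AG fails at q0.
q0 ∉ Sat(AG (io → AX io)).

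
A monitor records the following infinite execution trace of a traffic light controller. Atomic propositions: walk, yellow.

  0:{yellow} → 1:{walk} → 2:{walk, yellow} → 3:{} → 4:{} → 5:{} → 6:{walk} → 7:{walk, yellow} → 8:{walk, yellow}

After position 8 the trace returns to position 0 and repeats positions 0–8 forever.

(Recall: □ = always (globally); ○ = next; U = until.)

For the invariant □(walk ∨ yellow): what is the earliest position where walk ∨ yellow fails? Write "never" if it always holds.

Check walk ∨ yellow at each position in order: 0 ✓, 1 ✓, 2 ✓.
At position 3 the labels are {}, so walk ∨ yellow is false there. This is the first violation.

3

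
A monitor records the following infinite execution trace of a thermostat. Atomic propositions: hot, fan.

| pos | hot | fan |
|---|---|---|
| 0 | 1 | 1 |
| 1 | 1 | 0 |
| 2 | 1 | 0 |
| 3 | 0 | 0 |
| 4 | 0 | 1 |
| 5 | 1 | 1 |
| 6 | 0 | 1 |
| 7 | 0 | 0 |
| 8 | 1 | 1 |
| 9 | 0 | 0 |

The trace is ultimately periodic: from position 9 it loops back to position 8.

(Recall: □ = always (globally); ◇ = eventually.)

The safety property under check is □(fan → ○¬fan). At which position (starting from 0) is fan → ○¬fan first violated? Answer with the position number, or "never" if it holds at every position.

4

Check fan → ○¬fan at each position in order: 0 ✓, 1 ✓, 2 ✓, 3 ✓.
At position 4 the labels are {fan} and the next position 5 has {fan, hot}, so fan → ○¬fan is false there. This is the first violation.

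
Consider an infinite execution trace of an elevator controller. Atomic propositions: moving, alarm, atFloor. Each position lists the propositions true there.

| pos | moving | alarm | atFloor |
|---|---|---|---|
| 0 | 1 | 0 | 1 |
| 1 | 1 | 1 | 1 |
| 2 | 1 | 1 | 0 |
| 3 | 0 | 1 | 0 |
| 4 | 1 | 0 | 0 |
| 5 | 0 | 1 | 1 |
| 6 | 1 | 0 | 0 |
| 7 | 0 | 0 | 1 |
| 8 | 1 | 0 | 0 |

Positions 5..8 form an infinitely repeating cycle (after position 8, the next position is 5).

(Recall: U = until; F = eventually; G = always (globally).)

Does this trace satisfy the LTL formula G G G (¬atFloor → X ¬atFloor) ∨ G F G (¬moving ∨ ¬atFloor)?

Yes

G G (¬atFloor → X ¬atFloor) must hold at every position from 0 onward. It fails at position 0, so G G G (¬atFloor → X ¬atFloor) is false.
F G (¬moving ∨ ¬atFloor) holds at every position 0..8, and those are all positions ever visited, so G F G (¬moving ∨ ¬atFloor) holds.
At position 0: G G G (¬atFloor → X ¬atFloor) is false; G F G (¬moving ∨ ¬atFloor) is true; so G G G (¬atFloor → X ¬atFloor) ∨ G F G (¬moving ∨ ¬atFloor) is true.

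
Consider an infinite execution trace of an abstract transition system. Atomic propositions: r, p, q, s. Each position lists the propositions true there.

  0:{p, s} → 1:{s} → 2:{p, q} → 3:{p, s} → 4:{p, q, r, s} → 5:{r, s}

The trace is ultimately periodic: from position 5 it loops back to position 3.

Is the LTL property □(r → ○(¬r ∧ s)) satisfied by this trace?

r → ○(¬r ∧ s) must hold at every position from 0 onward. It fails at position 4, so □(r → ○(¬r ∧ s)) is false.
Positions where r holds: 4, 5.
Check ○(¬r ∧ s) at each: 4→fails, 5→ok.

Violated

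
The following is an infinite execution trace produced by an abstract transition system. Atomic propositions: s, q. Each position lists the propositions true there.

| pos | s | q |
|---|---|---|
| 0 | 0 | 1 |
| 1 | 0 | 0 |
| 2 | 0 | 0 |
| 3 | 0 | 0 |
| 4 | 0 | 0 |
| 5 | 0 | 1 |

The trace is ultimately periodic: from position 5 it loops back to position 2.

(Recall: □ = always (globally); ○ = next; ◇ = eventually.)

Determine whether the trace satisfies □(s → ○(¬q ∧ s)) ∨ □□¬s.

s → ○(¬q ∧ s) holds at every position 0..5, and those are all positions ever visited, so □(s → ○(¬q ∧ s)) holds.
□¬s holds at every position 0..5, and those are all positions ever visited, so □□¬s holds.
At position 0: □(s → ○(¬q ∧ s)) is true; □□¬s is true; so □(s → ○(¬q ∧ s)) ∨ □□¬s is true.

Satisfied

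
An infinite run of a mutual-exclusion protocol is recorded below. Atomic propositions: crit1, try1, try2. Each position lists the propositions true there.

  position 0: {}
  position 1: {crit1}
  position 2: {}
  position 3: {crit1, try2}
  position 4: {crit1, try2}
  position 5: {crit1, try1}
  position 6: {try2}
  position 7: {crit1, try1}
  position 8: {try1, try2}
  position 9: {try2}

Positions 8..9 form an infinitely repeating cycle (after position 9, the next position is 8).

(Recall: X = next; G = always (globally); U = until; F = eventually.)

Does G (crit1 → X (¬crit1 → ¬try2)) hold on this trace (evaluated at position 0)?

No

crit1 → X (¬crit1 → ¬try2) must hold at every position from 0 onward. It fails at position 5, so G (crit1 → X (¬crit1 → ¬try2)) is false.
Positions where crit1 holds: 1, 3, 4, 5, 7.
Check X (¬crit1 → ¬try2) at each: 1→ok, 3→ok, 4→ok, 5→fails, 7→fails.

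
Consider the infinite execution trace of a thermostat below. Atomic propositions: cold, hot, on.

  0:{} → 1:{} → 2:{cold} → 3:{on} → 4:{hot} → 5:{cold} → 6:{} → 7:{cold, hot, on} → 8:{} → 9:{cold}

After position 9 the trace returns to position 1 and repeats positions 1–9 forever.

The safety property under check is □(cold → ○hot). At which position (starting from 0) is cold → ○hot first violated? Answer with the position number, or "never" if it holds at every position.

Check cold → ○hot at each position in order: 0 ✓, 1 ✓.
At position 2 the labels are {cold} and the next position 3 has {on}, so cold → ○hot is false there. This is the first violation.

2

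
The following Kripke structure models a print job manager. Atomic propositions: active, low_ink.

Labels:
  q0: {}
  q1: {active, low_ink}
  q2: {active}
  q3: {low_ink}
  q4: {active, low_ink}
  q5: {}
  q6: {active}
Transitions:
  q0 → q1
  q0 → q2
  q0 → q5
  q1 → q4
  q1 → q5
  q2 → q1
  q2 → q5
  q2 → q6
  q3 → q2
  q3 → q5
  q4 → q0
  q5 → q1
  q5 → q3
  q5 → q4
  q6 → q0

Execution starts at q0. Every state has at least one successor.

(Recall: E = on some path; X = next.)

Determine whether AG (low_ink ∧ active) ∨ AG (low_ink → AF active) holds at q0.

States satisfying low_ink ∧ active: {q1, q4}.
States satisfying AG (low_ink ∧ active): ∅.
States satisfying low_ink → AF active: {q0, q1, q2, q4, q5, q6}.
States satisfying AG (low_ink → AF active): ∅.
States satisfying AG (low_ink ∧ active) ∨ AG (low_ink → AF active): ∅.
q0 ∉ Sat(AG (low_ink ∧ active) ∨ AG (low_ink → AF active)).

Violated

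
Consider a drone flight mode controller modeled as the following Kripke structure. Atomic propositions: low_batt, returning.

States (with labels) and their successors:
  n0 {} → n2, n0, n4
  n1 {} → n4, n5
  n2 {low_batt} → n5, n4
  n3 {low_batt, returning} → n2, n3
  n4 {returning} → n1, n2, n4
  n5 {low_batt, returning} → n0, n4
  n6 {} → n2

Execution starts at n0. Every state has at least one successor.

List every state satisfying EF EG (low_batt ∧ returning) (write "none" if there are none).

States satisfying EG (low_batt ∧ returning): {n3}.
States satisfying EF EG (low_batt ∧ returning): {n3}.

{n3}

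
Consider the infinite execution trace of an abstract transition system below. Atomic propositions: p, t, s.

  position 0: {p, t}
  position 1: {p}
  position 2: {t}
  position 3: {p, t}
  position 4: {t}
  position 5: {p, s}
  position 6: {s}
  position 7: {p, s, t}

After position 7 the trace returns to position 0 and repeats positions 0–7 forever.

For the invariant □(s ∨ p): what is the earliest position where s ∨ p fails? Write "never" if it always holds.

2

Check s ∨ p at each position in order: 0 ✓, 1 ✓.
At position 2 the labels are {t}, so s ∨ p is false there. This is the first violation.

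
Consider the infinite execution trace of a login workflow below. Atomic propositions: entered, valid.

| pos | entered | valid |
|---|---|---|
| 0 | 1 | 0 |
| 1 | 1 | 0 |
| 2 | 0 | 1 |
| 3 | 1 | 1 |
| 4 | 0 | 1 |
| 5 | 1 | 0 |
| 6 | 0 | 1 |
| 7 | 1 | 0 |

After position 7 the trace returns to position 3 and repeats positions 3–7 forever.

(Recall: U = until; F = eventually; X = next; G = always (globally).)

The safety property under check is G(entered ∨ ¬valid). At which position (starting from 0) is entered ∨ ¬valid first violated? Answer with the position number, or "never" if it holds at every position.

Check entered ∨ ¬valid at each position in order: 0 ✓, 1 ✓.
At position 2 the labels are {valid}, so entered ∨ ¬valid is false there. This is the first violation.

2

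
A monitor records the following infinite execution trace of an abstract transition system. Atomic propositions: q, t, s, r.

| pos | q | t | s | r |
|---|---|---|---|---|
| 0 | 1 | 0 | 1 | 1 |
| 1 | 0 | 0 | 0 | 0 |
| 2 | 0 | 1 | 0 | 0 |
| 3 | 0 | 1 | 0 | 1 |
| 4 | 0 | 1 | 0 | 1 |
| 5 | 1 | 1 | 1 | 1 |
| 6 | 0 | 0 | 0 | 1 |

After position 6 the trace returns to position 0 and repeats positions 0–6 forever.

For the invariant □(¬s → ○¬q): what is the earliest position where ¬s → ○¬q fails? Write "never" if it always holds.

Check ¬s → ○¬q at each position in order: 0 ✓, 1 ✓, 2 ✓, 3 ✓.
At position 4 the labels are {r, t} and the next position 5 has {q, r, s, t}, so ¬s → ○¬q is false there. This is the first violation.

4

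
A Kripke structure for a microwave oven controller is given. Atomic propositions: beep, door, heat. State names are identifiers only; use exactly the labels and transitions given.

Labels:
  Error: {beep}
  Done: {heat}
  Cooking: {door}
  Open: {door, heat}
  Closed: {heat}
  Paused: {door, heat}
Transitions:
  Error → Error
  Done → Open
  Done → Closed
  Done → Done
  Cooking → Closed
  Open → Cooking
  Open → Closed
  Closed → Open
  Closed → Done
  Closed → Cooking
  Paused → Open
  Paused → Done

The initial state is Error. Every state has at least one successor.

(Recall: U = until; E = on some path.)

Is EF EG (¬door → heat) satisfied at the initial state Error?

States satisfying EG (¬door → heat): {Done, Cooking, Open, Closed, Paused}.
States satisfying EF EG (¬door → heat): {Done, Cooking, Open, Closed, Paused}.
No suitable path/successor from Error witnesses the formula.
Error ∉ Sat(EF EG (¬door → heat)).

Does not hold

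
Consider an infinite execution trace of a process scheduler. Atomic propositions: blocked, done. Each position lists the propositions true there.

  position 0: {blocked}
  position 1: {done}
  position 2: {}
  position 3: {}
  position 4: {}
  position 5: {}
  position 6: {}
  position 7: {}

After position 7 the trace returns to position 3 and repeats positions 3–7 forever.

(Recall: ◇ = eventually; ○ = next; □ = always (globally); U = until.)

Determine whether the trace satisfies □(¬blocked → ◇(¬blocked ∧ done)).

¬blocked → ◇(¬blocked ∧ done) must hold at every position from 0 onward. It fails at position 2, so □(¬blocked → ◇(¬blocked ∧ done)) is false.
Positions where ¬blocked holds: 1, 2, 3, 4, 5, 6, 7.
Check ◇(¬blocked ∧ done) at each: 1→ok, 2→fails, 3→fails, 4→fails, 5→fails, 6→fails, 7→fails.

Does not hold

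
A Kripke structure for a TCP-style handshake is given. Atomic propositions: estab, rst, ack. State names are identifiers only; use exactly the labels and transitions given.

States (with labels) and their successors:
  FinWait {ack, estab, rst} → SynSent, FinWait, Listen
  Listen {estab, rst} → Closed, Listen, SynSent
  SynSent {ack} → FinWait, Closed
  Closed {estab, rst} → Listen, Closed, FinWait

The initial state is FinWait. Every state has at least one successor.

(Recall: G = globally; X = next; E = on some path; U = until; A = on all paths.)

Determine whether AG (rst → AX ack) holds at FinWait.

States satisfying rst → AX ack: {SynSent}.
States satisfying AG (rst → AX ack): ∅.
Closed is reachable from FinWait and violates rst → AX ack, so AG fails at FinWait.
FinWait ∉ Sat(AG (rst → AX ack)).

No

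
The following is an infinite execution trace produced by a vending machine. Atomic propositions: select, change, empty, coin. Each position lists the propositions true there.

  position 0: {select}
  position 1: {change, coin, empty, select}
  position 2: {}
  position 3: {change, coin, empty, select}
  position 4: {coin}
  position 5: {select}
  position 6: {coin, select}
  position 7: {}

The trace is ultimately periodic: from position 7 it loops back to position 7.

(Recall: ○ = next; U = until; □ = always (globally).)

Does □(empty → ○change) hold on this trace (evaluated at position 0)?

Violated

empty → ○change must hold at every position from 0 onward. It fails at position 1, so □(empty → ○change) is false.
Positions where empty holds: 1, 3.
Check ○change at each: 1→fails, 3→fails.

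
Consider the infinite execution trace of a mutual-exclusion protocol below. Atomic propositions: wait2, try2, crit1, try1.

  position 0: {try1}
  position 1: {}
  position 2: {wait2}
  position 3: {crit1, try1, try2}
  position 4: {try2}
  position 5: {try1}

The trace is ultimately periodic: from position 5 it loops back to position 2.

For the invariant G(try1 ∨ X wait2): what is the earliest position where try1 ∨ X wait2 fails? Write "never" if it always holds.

2

Check try1 ∨ X wait2 at each position in order: 0 ✓, 1 ✓.
At position 2 the labels are {wait2} and the next position 3 has {crit1, try1, try2}, so try1 ∨ X wait2 is false there. This is the first violation.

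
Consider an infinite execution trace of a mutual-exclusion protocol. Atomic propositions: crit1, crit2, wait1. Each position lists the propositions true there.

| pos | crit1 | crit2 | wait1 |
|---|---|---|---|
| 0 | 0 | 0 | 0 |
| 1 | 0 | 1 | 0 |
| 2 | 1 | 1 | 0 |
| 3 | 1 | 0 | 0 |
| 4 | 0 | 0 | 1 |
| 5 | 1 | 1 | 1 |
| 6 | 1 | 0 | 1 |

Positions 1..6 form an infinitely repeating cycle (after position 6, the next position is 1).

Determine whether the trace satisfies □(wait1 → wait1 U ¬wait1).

wait1 → wait1 U ¬wait1 holds at every position 0..6, and those are all positions ever visited, so □(wait1 → wait1 U ¬wait1) holds.
Positions where wait1 holds: 4, 5, 6.
Check wait1 U ¬wait1 at each: 4→ok, 5→ok, 6→ok.

Yes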